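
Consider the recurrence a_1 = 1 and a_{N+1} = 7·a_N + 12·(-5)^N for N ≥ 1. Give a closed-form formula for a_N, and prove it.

a_N = -(-5)^N - 4·7^(N - 1)

Computing the first terms: a_1 = 1, a_2 = -53, a_3 = -71. This suggests a_N = -(-5)^N - 4·7^(N - 1).
For the base case N = 1: the formula gives 1 = 1 = a_1.
Suppose the result is true for N = m, so a_m = -(-5)^m - 4·7^(m - 1).
Then a_{m+1} = 7·a_m + 12·(-5)^m = 7·(-(-5)^m - 4·7^(m - 1)) + 12·(-5)^m = -(-5)^(m + 1) - 4·7^m = -(-5)^(m+1) - 4·7^((m+1) - 1),
which is the claimed formula at N = m+1.
By induction, the statement is established for all N ≥ 1.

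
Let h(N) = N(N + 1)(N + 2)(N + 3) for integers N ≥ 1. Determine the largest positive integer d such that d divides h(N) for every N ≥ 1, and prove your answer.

d = 24

Computing the first values: h(1) = 24 and h(2) = 120; gcd(24, 120) = 24, so d ≤ 24.
We prove 24 | N(N + 1)(N + 2)(N + 3) for all N ≥ 1 by induction on N.
When N = 1: h(1) = 24 = 24·(1), so 24 | h(1).
Suppose the result is true for N = i, i.e. 24 | h(i). Then
h(i+1) − h(i) = (i+1)·(i+2)·(i+3)·(i+4) − i·(i+1)·(i+2)·(i+3) = (i+1)·(i+2)·(i+3)·[(i+4) − i] = 4·(i+1)·(i+2)·(i+3). The product of 3 consecutive integers is divisible by (3)! = 6, so h(i+1) − h(i) is divisible by 4·6 = 24. By the inductive hypothesis 24 | h(i), hence 24 | h(i+1).
Hence, by induction on N, the claim holds for every N ≥ 1.
Therefore the largest such d is 24.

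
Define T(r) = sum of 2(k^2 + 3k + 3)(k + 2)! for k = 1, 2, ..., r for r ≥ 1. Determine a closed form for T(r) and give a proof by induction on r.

We claim T(r) = (2r + 2)(r + 3)! - 12 for all r ≥ 1.
When r = 1: T(1) = 84, and the closed form gives 84. They agree.
For the inductive step, assume it holds for an arbitrary k ≥ 1, so T(k) = (2k + 2)(k + 3)! - 12.
Then T(k+1) = T(k) + (2(k^2 + 5k + 7)(k + 3)!) = ((2k + 2)(k + 3)! - 12) + (2(k^2 + 5k + 7)(k + 3)!).
Simplifying, T(k+1) = (2(k+1) + 2)((k+1) + 3)! - 12,
which is the closed form with r = k+1.
By the principle of mathematical induction, the result holds for all r ≥ 1.

T(r) = (2r + 2)(r + 3)! - 12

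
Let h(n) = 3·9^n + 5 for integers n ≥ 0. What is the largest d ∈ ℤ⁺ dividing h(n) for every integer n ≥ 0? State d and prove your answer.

Computing the first values: h(0) = 8 and h(1) = 32; gcd(8, 32) = 8, so d ≤ 8.
We prove 8 | 3·9^n + 5 for all n ≥ 0 by induction on n.
Base step (n = 0): h(0) = 8 = 8·(1), so 8 | h(0).
Inductive step: suppose the statement holds for some m ≥ 0, i.e. 8 | h(m). Then
h(m+1) = 3·9^(m+1) + 5 = 9·(3·9^m + 5) - 40 = 9·h(m) - 40. The first term is divisible by 8 by the inductive hypothesis, and -40 is divisible by 8. Hence 8 | h(m+1).
This completes the induction.
Therefore the largest such d is 8.

d = 8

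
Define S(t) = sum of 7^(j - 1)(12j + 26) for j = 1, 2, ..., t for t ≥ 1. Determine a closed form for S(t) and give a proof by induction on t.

We claim S(t) = 2·7^t(t + 2) - 4 for all t ≥ 1.
When t = 1: S(1) = 38, and the closed form gives 38. They agree.
For the inductive step, assume it holds for an arbitrary j ≥ 1, so S(j) = 2·7^j(j + 2) - 4.
Then S(j+1) = S(j) + (7^j(12j + 38)) = (2·7^j(j + 2) - 4) + (7^j(12j + 38)).
Simplifying, S(j+1) = 14·7^j·j + 42·7^j - 4 = 2·7^(j+1)((j+1) + 2) - 4,
which is the closed form with t = j+1.
This completes the induction.

S(t) = 2·7^t(t + 2) - 4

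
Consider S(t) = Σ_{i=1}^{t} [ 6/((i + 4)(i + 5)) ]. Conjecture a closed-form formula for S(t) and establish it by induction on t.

We claim S(t) = 6t/(5(t + 5)) for all t ≥ 1.
When t = 1: S(1) = 1/5, and the closed form gives 1/5. They agree.
Suppose the result is true for t = i, so S(i) = 6i/(5(i + 5)).
Then S(i+1) = S(i) + (6/((i + 5)(i + 6))) = (6i/(5(i + 5))) + (6/((i + 5)(i + 6))).
Simplifying, S(i+1) = 6(i + 1)/(5(i + 6)) = 6(i+1)/(5((i+1) + 5)),
which is the closed form with t = i+1.
Hence, by induction on t, the claim holds for every t ≥ 1.

S(t) = 6t/(5(t + 5))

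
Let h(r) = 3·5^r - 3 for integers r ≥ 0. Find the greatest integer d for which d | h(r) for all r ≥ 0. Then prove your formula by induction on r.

d = 12

Computing the first values: h(0) = 0 and h(1) = 12; gcd(0, 12) = 12, so d ≤ 12.
We prove 12 | 3·5^r - 3 for all r ≥ 0 by induction on r.
When r = 0: h(0) = 0 = 12·(0), so 12 | h(0).
Inductive step: assume the claim holds for r = p, i.e. 12 | h(p). Then
h(p+1) = 3·5^(p+1) - 3 = 5·(3·5^p - 3) + 12 = 5·h(p) + 12. The first term is divisible by 12 by the inductive hypothesis, and 12 is divisible by 12. Hence 12 | h(p+1).
By induction, the statement is established for all r ≥ 0.
Therefore the largest such d is 12.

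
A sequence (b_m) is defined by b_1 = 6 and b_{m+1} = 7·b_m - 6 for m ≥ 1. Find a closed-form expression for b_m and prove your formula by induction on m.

b_m = 5·7^(m - 1) + 1

Computing the first terms: b_1 = 6, b_2 = 36, b_3 = 246. This suggests b_m = 5·7^(m - 1) + 1.
When m = 1: the formula gives 6 = 6 = b_1.
Inductive step: assume the claim holds for m = k, so b_k = 5·7^(k - 1) + 1.
Then b_{k+1} = 7·b_k - 6 = 7·(5·7^(k - 1) + 1) - 6 = 5·7^k + 1 = 5·7^((k+1) - 1) + 1,
which is the claimed formula at m = k+1.
Hence, by induction on m, the claim holds for every m ≥ 1.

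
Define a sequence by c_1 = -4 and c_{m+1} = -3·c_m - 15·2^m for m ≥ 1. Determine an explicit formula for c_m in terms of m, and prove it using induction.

Computing the first terms: c_1 = -4, c_2 = -18, c_3 = -6. This suggests c_m = 2(-3)^(m - 1) - 3·2^m.
When m = 1: the formula gives -4 = -4 = c_1.
Inductive step: suppose the statement holds for some p ≥ 1, so c_p = 2(-3)^(p - 1) - 3·2^p.
Then c_{p+1} = -3·c_p - 15·2^p = -3·(2(-3)^(p - 1) - 3·2^p) - 15·2^p = 2(-3)^p - 3·2^(p + 1) = 2(-3)^((p+1) - 1) - 3·2^(p+1),
which is the claimed formula at m = p+1.
By the principle of mathematical induction, the result holds for all m ≥ 1.

c_m = 2(-3)^(m - 1) - 3·2^m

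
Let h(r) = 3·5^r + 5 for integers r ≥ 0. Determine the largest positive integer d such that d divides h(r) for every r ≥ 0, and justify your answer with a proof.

Computing the first values: h(0) = 8 and h(1) = 20; gcd(8, 20) = 4, so d ≤ 4.
We prove 4 | 3·5^r + 5 for all r ≥ 0 by induction on r.
Base case (r = 0): h(0) = 8 = 4·(2), so 4 | h(0).
Suppose the result is true for r = k, i.e. 4 | h(k). Then
h(k+1) = 3·5^(k+1) + 5 = 5·(3·5^k + 5) - 20 = 5·h(k) - 20. The first term is divisible by 4 by the inductive hypothesis, and -20 is divisible by 4. Hence 4 | h(k+1).
This completes the induction.
Therefore the largest such d is 4.

d = 4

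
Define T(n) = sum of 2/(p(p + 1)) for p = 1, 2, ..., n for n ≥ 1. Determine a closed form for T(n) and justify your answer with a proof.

T(n) = 2n/(n + 1)

We claim T(n) = 2n/(n + 1) for all n ≥ 1.
Base step (n = 1): T(1) = 1, and the closed form gives 1. They agree.
For the inductive step, assume it holds for an arbitrary p ≥ 1, so T(p) = 2p/(p + 1).
Then T(p+1) = T(p) + (2/((p + 1)(p + 2))) = (2p/(p + 1)) + (2/((p + 1)(p + 2))).
Simplifying, T(p+1) = 2(p + 1)/(p + 2) = 2(p+1)/((p+1) + 1),
which is the closed form with n = p+1.
Hence, by induction on n, the claim holds for every n ≥ 1.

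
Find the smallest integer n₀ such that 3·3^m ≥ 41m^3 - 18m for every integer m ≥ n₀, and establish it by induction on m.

n₀ = 9

At m = 8: 19683 < 20848, so the inequality fails and n₀ ≥ 9. We prove 3·3^m ≥ 41m^3 - 18m for all m ≥ 9.
Base case (m = 9): 3·3^m = 59049 and 41m^3 - 18m = 29727, so 59049 ≥ 29727.
Inductive step: suppose the statement holds for some p ≥ 9, so 3·3^p ≥ 41p^3 - 18p.
Then 3·3^(p + 1) = 3·(3·3^p) ≥ 3·(41p^3 - 18p).
Also, for p ≥ 9 we have 3·(41p^3 - 18p) ≥ 41(p+1)^3 - 18(p+1), since 3·(41p^3 - 18p) − (41(p+1)^3 - 18(p+1)) = 82p^3 - 123p^2 - 159p - 23, which is nonnegative for all p ≥ 9.
Combining, 3·3^(p + 1) ≥ 41(p+1)^3 - 18(p+1).
By induction, the statement is established for all m ≥ 9.
Hence the smallest such n₀ is 9.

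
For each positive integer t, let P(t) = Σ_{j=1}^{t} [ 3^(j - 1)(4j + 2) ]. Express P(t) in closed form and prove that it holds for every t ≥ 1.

P(t) = 2·3^t·t

We claim P(t) = 2·3^t·t for all t ≥ 1.
When t = 1: P(1) = 6, and the closed form gives 6. They agree.
Suppose the result is true for t = j, so P(j) = 2·3^j·j.
Then P(j+1) = P(j) + (3^j(4j + 6)) = (2·3^j·j) + (3^j(4j + 6)).
Simplifying, P(j+1) = 6·3^j(j + 1) = 2·3^(j+1)·(j+1),
which is the closed form with t = j+1.
By induction, the statement is established for all t ≥ 1.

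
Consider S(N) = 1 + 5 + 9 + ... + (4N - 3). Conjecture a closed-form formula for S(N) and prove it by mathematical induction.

S(N) = N(2N - 1)

We claim S(N) = N(2N - 1) for all N ≥ 1.
For the base case N = 1: S(1) = 1, and the closed form gives 1. They agree.
For the inductive step, assume it holds for an arbitrary k ≥ 1, so S(k) = k(2k - 1).
Then S(k+1) = S(k) + (4k + 1) = (k(2k - 1)) + (4k + 1).
Simplifying, S(k+1) = (k + 1)(2k + 1) = (k+1)(2(k+1) - 1),
which is the closed form with N = k+1.
By the principle of mathematical induction, the result holds for all N ≥ 1.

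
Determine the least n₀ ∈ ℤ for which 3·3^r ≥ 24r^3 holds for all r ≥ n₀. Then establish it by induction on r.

At r = 7: 6561 < 8232, so the inequality fails and n₀ ≥ 8. We prove 3·3^r ≥ 24r^3 for all r ≥ 8.
When r = 8: 3·3^r = 19683 and 24r^3 = 12288, so 19683 ≥ 12288.
Inductive step: suppose the statement holds for some i ≥ 8, so 3·3^i ≥ 24i^3.
Then 3·3^(i + 1) = 3·(3·3^i) ≥ 3·(24i^3).
Also, for i ≥ 8 we have 3·(24i^3) ≥ 24(i+1)^3, since 3 ≥ (1 + 1/i)^3 for all i ≥ 8.
Combining, 3·3^(i + 1) ≥ 24(i+1)^3.
By the principle of mathematical induction, the result holds for all r ≥ 8.
Hence the smallest such n₀ is 8.

n₀ = 8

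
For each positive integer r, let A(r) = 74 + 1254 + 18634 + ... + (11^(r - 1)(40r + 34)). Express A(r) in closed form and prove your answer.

A(r) = 11^r(4r + 3) - 3

We claim A(r) = 11^r(4r + 3) - 3 for all r ≥ 1.
Base step (r = 1): A(1) = 74, and the closed form gives 74. They agree.
For the inductive step, assume it holds for an arbitrary p ≥ 1, so A(p) = 11^p(4p + 3) - 3.
Then A(p+1) = A(p) + (11^p(40p + 74)) = (11^p(4p + 3) - 3) + (11^p(40p + 74)).
Simplifying, A(p+1) = 44·11^p·p + 77·11^p - 3 = 11^(p+1)(4(p+1) + 3) - 3,
which is the closed form with r = p+1.
This completes the induction.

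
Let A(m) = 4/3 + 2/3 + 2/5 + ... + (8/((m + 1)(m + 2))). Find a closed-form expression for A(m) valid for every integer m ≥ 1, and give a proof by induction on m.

A(m) = 4m/(m + 2)

We claim A(m) = 4m/(m + 2) for all m ≥ 1.
When m = 1: A(1) = 4/3, and the closed form gives 4/3. They agree.
Inductive step: suppose the statement holds for some r ≥ 1, so A(r) = 4r/(r + 2).
Then A(r+1) = A(r) + (8/((r + 2)(r + 3))) = (4r/(r + 2)) + (8/((r + 2)(r + 3))).
Simplifying, A(r+1) = 4(r + 1)/(r + 3) = 4(r+1)/((r+1) + 2),
which is the closed form with m = r+1.
By induction, the statement is established for all m ≥ 1.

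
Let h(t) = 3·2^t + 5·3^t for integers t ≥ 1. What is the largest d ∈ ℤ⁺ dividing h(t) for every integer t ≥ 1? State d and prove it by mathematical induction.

d = 3

Computing the first values: h(1) = 21 and h(2) = 57; gcd(21, 57) = 3, so d ≤ 3.
We prove 3 | 3·2^t + 5·3^t for all t ≥ 1 by induction on t.
When t = 1: h(1) = 21 = 3·(7), so 3 | h(1).
Suppose the result is true for t = r, i.e. 3 | h(r). Then
h(r+1) − 3·h(r) = (3·2^(r+1) + 5·3^(r+1)) − 3·(3·2^r + 5·3^r) = (3)·2^r·(2 − 3) = (-3)·2^r. Since 3 | h(r) by the inductive hypothesis, 3 | 3·h(r); and 3 | -3 since -3 = 3·-1. Therefore 3 | h(r+1).
This completes the induction.
Therefore the largest such d is 3.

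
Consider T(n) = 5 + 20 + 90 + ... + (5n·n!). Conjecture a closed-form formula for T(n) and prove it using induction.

We claim T(n) = 5(n + 1)! - 5 for all n ≥ 1.
Base case (n = 1): T(1) = 5, and the closed form gives 5. They agree.
For the inductive step, assume it holds for an arbitrary m ≥ 1, so T(m) = 5(m + 1)! - 5.
Then T(m+1) = T(m) + (5(m + 1)(m + 1)!) = (5(m + 1)! - 5) + (5(m + 1)(m + 1)!).
Simplifying, T(m+1) = 5((m+1) + 1)! - 5,
which is the closed form with n = m+1.
Hence, by induction on n, the claim holds for every n ≥ 1.

T(n) = 5(n + 1)! - 5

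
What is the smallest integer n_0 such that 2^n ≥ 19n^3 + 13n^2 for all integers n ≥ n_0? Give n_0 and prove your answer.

At n = 16: 65536 < 81152, so the inequality fails and n_0 ≥ 17. We prove 2^n ≥ 19n^3 + 13n^2 for all n ≥ 17.
When n = 17: 2^n = 131072 and 19n^3 + 13n^2 = 97104, so 131072 ≥ 97104.
Suppose the result is true for n = k, so 2^k ≥ 19k^3 + 13k^2.
Then 2^(k + 1) = 2·(2^k) ≥ 2·(19k^3 + 13k^2).
Also, for k ≥ 17 we have 2·(19k^3 + 13k^2) ≥ 19(k+1)^3 + 13(k+1)^2, since 2·(19k^3 + 13k^2) − (19(k+1)^3 + 13(k+1)^2) = 19k^3 - 44k^2 - 83k - 32, which is nonnegative for all k ≥ 17.
Combining, 2^(k + 1) ≥ 19(k+1)^3 + 13(k+1)^2.
Hence, by induction on n, the claim holds for every n ≥ 17.
Hence the smallest such n_0 is 17.

n_0 = 17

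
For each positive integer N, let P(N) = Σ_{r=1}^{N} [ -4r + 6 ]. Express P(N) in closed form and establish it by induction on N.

We claim P(N) = -2N(N - 2) for all N ≥ 1.
Base step (N = 1): P(1) = 2, and the closed form gives 2. They agree.
Suppose the result is true for N = r, so P(r) = 2r(-r + 2).
Then P(r+1) = P(r) + (-4r + 2) = (2r(-r + 2)) + (-4r + 2).
Simplifying, P(r+1) = -2(r - 1)(r + 1) = -2(r+1)((r+1) - 2),
which is the closed form with N = r+1.
By induction, the statement is established for all N ≥ 1.

P(N) = -2N(N - 2)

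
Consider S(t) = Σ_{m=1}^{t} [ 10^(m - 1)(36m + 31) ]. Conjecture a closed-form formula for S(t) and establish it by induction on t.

We claim S(t) = 10^t(4t + 3) - 3 for all t ≥ 1.
Base step (t = 1): S(1) = 67, and the closed form gives 67. They agree.
Suppose the result is true for t = m, so S(m) = 10^m(4m + 3) - 3.
Then S(m+1) = S(m) + (10^m(36m + 67)) = (10^m(4m + 3) - 3) + (10^m(36m + 67)).
Simplifying, S(m+1) = 40·10^m·m + 70·10^m - 3 = 10^(m+1)(4(m+1) + 3) - 3,
which is the closed form with t = m+1.
This completes the induction.

S(t) = 10^t(4t + 3) - 3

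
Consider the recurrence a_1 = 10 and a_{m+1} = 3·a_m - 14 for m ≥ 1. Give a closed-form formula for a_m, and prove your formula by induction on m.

Computing the first terms: a_1 = 10, a_2 = 16, a_3 = 34. This suggests a_m = 3^m + 7.
For the base case m = 1: the formula gives 10 = 10 = a_1.
Inductive step: suppose the statement holds for some j ≥ 1, so a_j = 3^j + 7.
Then a_{j+1} = 3·a_j - 14 = 3·(3^j + 7) - 14 = 3^(j + 1) + 7,
which is the claimed formula at m = j+1.
Hence, by induction on m, the claim holds for every m ≥ 1.

a_m = 3^m + 7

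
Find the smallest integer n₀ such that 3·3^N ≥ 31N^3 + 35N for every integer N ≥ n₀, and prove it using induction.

n₀ = 8

At N = 7: 6561 < 10878, so the inequality fails and n₀ ≥ 8. We prove 3·3^N ≥ 31N^3 + 35N for all N ≥ 8.
Base step (N = 8): 3·3^N = 19683 and 31N^3 + 35N = 16152, so 19683 ≥ 16152.
Inductive step: assume the claim holds for N = k, so 3·3^k ≥ 31k^3 + 35k.
Then 3·3^(k + 1) = 3·(3·3^k) ≥ 3·(31k^3 + 35k).
Also, for k ≥ 8 we have 3·(31k^3 + 35k) ≥ 31(k+1)^3 + 35(k+1), since 3·(31k^3 + 35k) − (31(k+1)^3 + 35(k+1)) = 62k^3 - 93k^2 - 23k - 66, which is nonnegative for all k ≥ 8.
Combining, 3·3^(k + 1) ≥ 31(k+1)^3 + 35(k+1).
By the principle of mathematical induction, the result holds for all N ≥ 8.
Hence the smallest such n₀ is 8.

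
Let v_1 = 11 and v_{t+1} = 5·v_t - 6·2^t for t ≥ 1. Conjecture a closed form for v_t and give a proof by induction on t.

Computing the first terms: v_1 = 11, v_2 = 43, v_3 = 191. This suggests v_t = 2^(t + 1) + 7·5^(t - 1).
Base step (t = 1): the formula gives 11 = 11 = v_1.
Inductive step: suppose the statement holds for some j ≥ 1, so v_j = 2^(j + 1) + 7·5^(j - 1).
Then v_{j+1} = 5·v_j - 6·2^j = 5·(2^(j + 1) + 7·5^(j - 1)) - 6·2^j = 2^(j + 2) + 7·5^j = 2^((j+1) + 1) + 7·5^((j+1) - 1),
which is the claimed formula at t = j+1.
Hence, by induction on t, the claim holds for every t ≥ 1.

v_t = 2^(t + 1) + 7·5^(t - 1)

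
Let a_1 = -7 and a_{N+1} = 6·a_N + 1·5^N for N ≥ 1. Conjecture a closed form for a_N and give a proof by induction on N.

a_N = -5^N - 2·6^(N - 1)

Computing the first terms: a_1 = -7, a_2 = -37, a_3 = -197. This suggests a_N = -5^N - 2·6^(N - 1).
For the base case N = 1: the formula gives -7 = -7 = a_1.
Inductive step: assume the claim holds for N = i, so a_i = -5^i - 2·6^(i - 1).
Then a_{i+1} = 6·a_i + 1·5^i = 6·(-5^i - 2·6^(i - 1)) + 1·5^i = -5^(i + 1) - 2·6^i = -5^(i+1) - 2·6^((i+1) - 1),
which is the claimed formula at N = i+1.
This completes the induction.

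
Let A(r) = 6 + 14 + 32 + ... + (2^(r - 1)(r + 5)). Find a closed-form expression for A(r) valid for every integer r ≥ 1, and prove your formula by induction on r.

A(r) = 2^r(r + 4) - 4

We claim A(r) = 2^r(r + 4) - 4 for all r ≥ 1.
Base step (r = 1): A(1) = 6, and the closed form gives 6. They agree.
Inductive step: suppose the statement holds for some k ≥ 1, so A(k) = 2^k(k + 4) - 4.
Then A(k+1) = A(k) + (2^k(k + 6)) = (2^k(k + 4) - 4) + (2^k(k + 6)).
Simplifying, A(k+1) = 2·2^k·k + 10·2^k - 4 = 2^(k+1)((k+1) + 4) - 4,
which is the closed form with r = k+1.
By the principle of mathematical induction, the result holds for all r ≥ 1.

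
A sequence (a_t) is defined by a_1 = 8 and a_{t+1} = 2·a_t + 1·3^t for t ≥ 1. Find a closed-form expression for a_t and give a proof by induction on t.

Computing the first terms: a_1 = 8, a_2 = 19, a_3 = 47. This suggests a_t = 5·2^(t - 1) + 3^t.
For the base case t = 1: the formula gives 8 = 8 = a_1.
Inductive step: suppose the statement holds for some k ≥ 1, so a_k = 5·2^(k - 1) + 3^k.
Then a_{k+1} = 2·a_k + 1·3^k = 2·(5·2^(k - 1) + 3^k) + 1·3^k = 5·2^k + 3^(k + 1) = 5·2^((k+1) - 1) + 3^(k+1),
which is the claimed formula at t = k+1.
This completes the induction.

a_t = 5·2^(t - 1) + 3^t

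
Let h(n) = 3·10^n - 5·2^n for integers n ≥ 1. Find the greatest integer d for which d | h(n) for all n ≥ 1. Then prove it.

Computing the first values: h(1) = 20 and h(2) = 280; gcd(20, 280) = 20, so d ≤ 20.
We prove 20 | 3·10^n - 5·2^n for all n ≥ 1 by induction on n.
When n = 1: h(1) = 20 = 20·(1), so 20 | h(1).
Inductive step: assume the claim holds for n = k, i.e. 20 | h(k). Then
h(k+1) − 10·h(k) = (3·10^(k+1) - 5·2^(k+1)) − 10·(3·10^k - 5·2^k) = (-5)·2^k·(2 − 10) = (40)·2^k. Since 20 | h(k) by the inductive hypothesis, 20 | 10·h(k); and 20 | 40 since 40 = 20·2. Therefore 20 | h(k+1).
By the principle of mathematical induction, the result holds for all n ≥ 1.
Therefore the largest such d is 20.

d = 20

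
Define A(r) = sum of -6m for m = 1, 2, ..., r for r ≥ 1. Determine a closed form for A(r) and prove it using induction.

We claim A(r) = -3r(r + 1) for all r ≥ 1.
Base step (r = 1): A(1) = -6, and the closed form gives -6. They agree.
Suppose the result is true for r = m, so A(m) = 3m(-m - 1).
Then A(m+1) = A(m) + (-6m - 6) = (3m(-m - 1)) + (-6m - 6).
Simplifying, A(m+1) = -3(m + 1)(m + 2) = -3(m+1)((m+1) + 1),
which is the closed form with r = m+1.
By the principle of mathematical induction, the result holds for all r ≥ 1.

A(r) = -3r(r + 1)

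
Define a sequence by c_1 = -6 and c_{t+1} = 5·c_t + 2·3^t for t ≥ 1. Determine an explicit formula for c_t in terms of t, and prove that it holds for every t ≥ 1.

Computing the first terms: c_1 = -6, c_2 = -24, c_3 = -102. This suggests c_t = -3^t - 3·5^(t - 1).
For the base case t = 1: the formula gives -6 = -6 = c_1.
For the inductive step, assume it holds for an arbitrary k ≥ 1, so c_k = -3^k - 3·5^(k - 1).
Then c_{k+1} = 5·c_k + 2·3^k = 5·(-3^k - 3·5^(k - 1)) + 2·3^k = -3^(k + 1) - 3·5^k = -3^(k+1) - 3·5^((k+1) - 1),
which is the claimed formula at t = k+1.
By induction, the statement is established for all t ≥ 1.

c_t = -3^t - 3·5^(t - 1)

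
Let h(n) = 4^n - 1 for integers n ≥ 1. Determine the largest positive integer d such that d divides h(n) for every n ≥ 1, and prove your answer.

Computing the first values: h(1) = 3 and h(2) = 15; gcd(3, 15) = 3, so d ≤ 3.
We prove 3 | 4^n - 1 for all n ≥ 1 by induction on n.
When n = 1: h(1) = 3 = 3·(1), so 3 | h(1).
Inductive step: suppose the statement holds for some j ≥ 1, i.e. 3 | h(j). Then
4^{j+1} − 1^{j+1} = 4·4^j − 1·1^j = 4·(4^j − 1^j) + (3)·1^j. The first term is divisible by 3 by the inductive hypothesis, and the second term (3)·1^j is divisible by 3 since 3 | 3. Hence 3 | h(j+1).
Hence, by induction on n, the claim holds for every n ≥ 1.
Therefore the largest such d is 3.

d = 3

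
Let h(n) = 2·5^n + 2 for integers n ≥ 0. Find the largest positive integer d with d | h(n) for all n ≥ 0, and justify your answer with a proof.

d = 4

Computing the first values: h(0) = 4 and h(1) = 12; gcd(4, 12) = 4, so d ≤ 4.
We prove 4 | 2·5^n + 2 for all n ≥ 0 by induction on n.
For the base case n = 0: h(0) = 4 = 4·(1), so 4 | h(0).
Inductive step: suppose the statement holds for some i ≥ 0, i.e. 4 | h(i). Then
h(i+1) = 2·5^(i+1) + 2 = 5·(2·5^i + 2) - 8 = 5·h(i) - 8. The first term is divisible by 4 by the inductive hypothesis, and -8 is divisible by 4. Hence 4 | h(i+1).
By the principle of mathematical induction, the result holds for all n ≥ 0.
Therefore the largest such d is 4.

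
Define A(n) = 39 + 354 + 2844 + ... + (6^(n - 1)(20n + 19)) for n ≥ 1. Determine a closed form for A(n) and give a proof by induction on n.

We claim A(n) = 6^n(4n + 3) - 3 for all n ≥ 1.
Base case (n = 1): A(1) = 39, and the closed form gives 39. They agree.
Suppose the result is true for n = i, so A(i) = 6^i(4i + 3) - 3.
Then A(i+1) = A(i) + (6^i(20i + 39)) = (6^i(4i + 3) - 3) + (6^i(20i + 39)).
Simplifying, A(i+1) = 24·6^i·i + 42·6^i - 3 = 6^(i+1)(4(i+1) + 3) - 3,
which is the closed form with n = i+1.
This completes the induction.

A(n) = 6^n(4n + 3) - 3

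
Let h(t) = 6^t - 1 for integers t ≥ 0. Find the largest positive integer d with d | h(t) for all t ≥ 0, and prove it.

d = 5

Computing the first values: h(0) = 0 and h(1) = 5; gcd(0, 5) = 5, so d ≤ 5.
We prove 5 | 6^t - 1 for all t ≥ 0 by induction on t.
For the base case t = 0: h(0) = 0 = 5·(0), so 5 | h(0).
For the inductive step, assume it holds for an arbitrary r ≥ 0, i.e. 5 | h(r). Then
h(r+1) = 6^(r+1) - 1 = 6·(6^r - 1) + 5 = 6·h(r) + 5. The first term is divisible by 5 by the inductive hypothesis, and 5 is divisible by 5. Hence 5 | h(r+1).
Hence, by induction on t, the claim holds for every t ≥ 0.
Therefore the largest such d is 5.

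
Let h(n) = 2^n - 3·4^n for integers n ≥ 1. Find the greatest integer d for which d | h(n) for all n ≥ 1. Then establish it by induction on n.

d = 2

Computing the first values: h(1) = -10 and h(2) = -44; gcd(-10, -44) = 2, so d ≤ 2.
We prove 2 | 2^n - 3·4^n for all n ≥ 1 by induction on n.
For the base case n = 1: h(1) = -10 = 2·(-5), so 2 | h(1).
For the inductive step, assume it holds for an arbitrary p ≥ 1, i.e. 2 | h(p). Then
h(p+1) − 4·h(p) = (2^(p+1) - 3·4^(p+1)) − 4·(2^p - 3·4^p) = (1)·2^p·(2 − 4) = (-2)·2^p. Since 2 | h(p) by the inductive hypothesis, 2 | 4·h(p); and 2 | -2 since -2 = 2·-1. Therefore 2 | h(p+1).
Hence, by induction on n, the claim holds for every n ≥ 1.
Therefore the largest such d is 2.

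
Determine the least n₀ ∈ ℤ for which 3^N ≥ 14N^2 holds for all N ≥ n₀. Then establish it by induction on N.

n₀ = 6

At N = 5: 243 < 350, so the inequality fails and n₀ ≥ 6. We prove 3^N ≥ 14N^2 for all N ≥ 6.
When N = 6: 3^N = 729 and 14N^2 = 504, so 729 ≥ 504.
Inductive step: assume the claim holds for N = k, so 3^k ≥ 14k^2.
Then 3^(k + 1) = 3·(3^k) ≥ 3·(14k^2).
Also, for k ≥ 6 we have 3·(14k^2) ≥ 14(k+1)^2, since 3 ≥ (1 + 1/k)^2 for all k ≥ 6.
Combining, 3^(k + 1) ≥ 14(k+1)^2.
By the principle of mathematical induction, the result holds for all N ≥ 6.
Hence the smallest such n₀ is 6.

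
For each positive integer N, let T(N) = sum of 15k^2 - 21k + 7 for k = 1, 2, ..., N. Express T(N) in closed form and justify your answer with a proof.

We claim T(N) = N(5N^2 - 3N - 1) for all N ≥ 1.
When N = 1: T(1) = 1, and the closed form gives 1. They agree.
Inductive step: assume the claim holds for N = k, so T(k) = k(5k^2 - 3k - 1).
Then T(k+1) = T(k) + (15k^2 + 9k + 1) = (k(5k^2 - 3k - 1)) + (15k^2 + 9k + 1).
Simplifying, T(k+1) = (k + 1)(5k^2 + 7k + 1) = (k+1)(5(k+1)^2 - 3(k+1) - 1),
which is the closed form with N = k+1.
This completes the induction.

T(N) = N(5N^2 - 3N - 1)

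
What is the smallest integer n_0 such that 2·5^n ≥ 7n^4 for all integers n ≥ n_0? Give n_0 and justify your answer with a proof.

At n = 4: 1250 < 1792, so the inequality fails and n_0 ≥ 5. We prove 2·5^n ≥ 7n^4 for all n ≥ 5.
Base step (n = 5): 2·5^n = 6250 and 7n^4 = 4375, so 6250 ≥ 4375.
For the inductive step, assume it holds for an arbitrary i ≥ 5, so 2·5^i ≥ 7i^4.
Then 2·5^(i + 1) = 5·(2·5^i) ≥ 5·(7i^4).
Also, for i ≥ 5 we have 5·(7i^4) ≥ 7(i+1)^4, since 5 ≥ (1 + 1/i)^4 for all i ≥ 5.
Combining, 2·5^(i + 1) ≥ 7(i+1)^4.
Hence, by induction on n, the claim holds for every n ≥ 5.
Hence the smallest such n_0 is 5.

n_0 = 5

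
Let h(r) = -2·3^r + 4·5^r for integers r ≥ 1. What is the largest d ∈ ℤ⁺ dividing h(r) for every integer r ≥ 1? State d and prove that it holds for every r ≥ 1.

d = 2

Computing the first values: h(1) = 14 and h(2) = 82; gcd(14, 82) = 2, so d ≤ 2.
We prove 2 | -2·3^r + 4·5^r for all r ≥ 1 by induction on r.
For the base case r = 1: h(1) = 14 = 2·(7), so 2 | h(1).
Inductive step: suppose the statement holds for some k ≥ 1, i.e. 2 | h(k). Then
h(k+1) − 5·h(k) = (-2·3^(k+1) + 4·5^(k+1)) − 5·(-2·3^k + 4·5^k) = (-2)·3^k·(3 − 5) = (4)·3^k. Since 2 | h(k) by the inductive hypothesis, 2 | 5·h(k); and 2 | 4 since 4 = 2·2. Therefore 2 | h(k+1).
This completes the induction.
Therefore the largest such d is 2.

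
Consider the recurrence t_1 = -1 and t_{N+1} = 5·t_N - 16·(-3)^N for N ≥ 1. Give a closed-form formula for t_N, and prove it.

t_N = 2(-3)^N + 5^N

Computing the first terms: t_1 = -1, t_2 = 43, t_3 = 71. This suggests t_N = 2(-3)^N + 5^N.
Base case (N = 1): the formula gives -1 = -1 = t_1.
Suppose the result is true for N = i, so t_i = 2(-3)^i + 5^i.
Then t_{i+1} = 5·t_i - 16·(-3)^i = 5·(2(-3)^i + 5^i) - 16·(-3)^i = 2(-3)^(i + 1) + 5^(i + 1),
which is the claimed formula at N = i+1.
Hence, by induction on N, the claim holds for every N ≥ 1.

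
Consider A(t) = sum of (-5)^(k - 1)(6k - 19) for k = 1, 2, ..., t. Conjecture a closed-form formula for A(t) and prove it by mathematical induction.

A(t) = (-5)^t(-t + 3) - 3

We claim A(t) = (-5)^t(-t + 3) - 3 for all t ≥ 1.
For the base case t = 1: A(1) = -13, and the closed form gives -13. They agree.
For the inductive step, assume it holds for an arbitrary k ≥ 1, so A(k) = (-5)^k(-k + 3) - 3.
Then A(k+1) = A(k) + ((-5)^k(6k - 13)) = ((-5)^k(-k + 3) - 3) + ((-5)^k(6k - 13)).
Simplifying, A(k+1) = 5(-5)^k·k - 10(-5)^k - 3 = (-5)^(k+1)(-(k+1) + 3) - 3,
which is the closed form with t = k+1.
By induction, the statement is established for all t ≥ 1.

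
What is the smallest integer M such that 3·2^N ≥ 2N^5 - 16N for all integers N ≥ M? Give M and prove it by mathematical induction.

M = 22

At N = 21: 6291456 < 8167866, so the inequality fails and M ≥ 22. We prove 3·2^N ≥ 2N^5 - 16N for all N ≥ 22.
When N = 22: 3·2^N = 12582912 and 2N^5 - 16N = 10306912, so 12582912 ≥ 10306912.
Suppose the result is true for N = m, so 3·2^m ≥ 2m^5 - 16m.
Then 3·2^(m + 1) = 2·(3·2^m) ≥ 2·(2m^5 - 16m).
Also, for m ≥ 22 we have 2·(2m^5 - 16m) ≥ 2(m+1)^5 - 16(m+1), since 2·(2m^5 - 16m) − (2(m+1)^5 - 16(m+1)) = 2m^5 - 10m^4 - 20m^3 - 20m^2 - 26m + 14, which is nonnegative for all m ≥ 22.
Combining, 3·2^(m + 1) ≥ 2(m+1)^5 - 16(m+1).
By the principle of mathematical induction, the result holds for all N ≥ 22.
Hence the smallest such M is 22.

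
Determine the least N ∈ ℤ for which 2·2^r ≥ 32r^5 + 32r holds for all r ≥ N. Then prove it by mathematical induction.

At r = 28: 536870912 < 550732672, so the inequality fails and N ≥ 29. We prove 2·2^r ≥ 32r^5 + 32r for all r ≥ 29.
Base case (r = 29): 2·2^r = 1073741824 and 32r^5 + 32r = 656357696, so 1073741824 ≥ 656357696.
For the inductive step, assume it holds for an arbitrary p ≥ 29, so 2·2^p ≥ 32p^5 + 32p.
Then 2·2^(p + 1) = 2·(2·2^p) ≥ 2·(32p^5 + 32p).
Also, for p ≥ 29 we have 2·(32p^5 + 32p) ≥ 32(p+1)^5 + 32(p+1), since 2·(32p^5 + 32p) − (32(p+1)^5 + 32(p+1)) = 32p^5 - 160p^4 - 320p^3 - 320p^2 - 128p - 64, which is nonnegative for all p ≥ 29.
Combining, 2·2^(p + 1) ≥ 32(p+1)^5 + 32(p+1).
By the principle of mathematical induction, the result holds for all r ≥ 29.
Hence the smallest such N is 29.

N = 29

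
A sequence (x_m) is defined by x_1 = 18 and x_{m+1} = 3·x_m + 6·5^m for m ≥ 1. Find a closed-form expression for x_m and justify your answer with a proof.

Computing the first terms: x_1 = 18, x_2 = 84, x_3 = 402. This suggests x_m = 3^m + 3·5^m.
Base step (m = 1): the formula gives 18 = 18 = x_1.
Inductive step: assume the claim holds for m = j, so x_j = 3^j + 3·5^j.
Then x_{j+1} = 3·x_j + 6·5^j = 3·(3^j + 3·5^j) + 6·5^j = 3^(j + 1) + 3·5^(j + 1),
which is the claimed formula at m = j+1.
By the principle of mathematical induction, the result holds for all m ≥ 1.

x_m = 3^m + 3·5^m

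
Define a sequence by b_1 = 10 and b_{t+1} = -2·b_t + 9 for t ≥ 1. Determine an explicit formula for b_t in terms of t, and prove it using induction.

b_t = 7(-2)^(t - 1) + 3

Computing the first terms: b_1 = 10, b_2 = -11, b_3 = 31. This suggests b_t = 7(-2)^(t - 1) + 3.
For the base case t = 1: the formula gives 10 = 10 = b_1.
Inductive step: suppose the statement holds for some r ≥ 1, so b_r = 7(-2)^(r - 1) + 3.
Then b_{r+1} = -2·b_r + 9 = -2·(7(-2)^(r - 1) + 3) + 9 = 7(-2)^r + 3 = 7(-2)^((r+1) - 1) + 3,
which is the claimed formula at t = r+1.
By the principle of mathematical induction, the result holds for all t ≥ 1.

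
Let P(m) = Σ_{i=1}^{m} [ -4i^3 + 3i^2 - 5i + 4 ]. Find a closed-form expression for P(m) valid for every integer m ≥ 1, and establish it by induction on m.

P(m) = -m(m^3 + m^2 + 2m - 2)

We claim P(m) = -m(m^3 + m^2 + 2m - 2) for all m ≥ 1.
Base step (m = 1): P(1) = -2, and the closed form gives -2. They agree.
Inductive step: assume the claim holds for m = i, so P(i) = i(-i^3 - i^2 - 2i + 2).
Then P(i+1) = P(i) + (-4i^3 - 9i^2 - 11i - 2) = (i(-i^3 - i^2 - 2i + 2)) + (-4i^3 - 9i^2 - 11i - 2).
Simplifying, P(i+1) = -(i + 1)(i^3 + 4i^2 + 7i + 2) = -(i+1)((i+1)^3 + (i+1)^2 + 2(i+1) - 2),
which is the closed form with m = i+1.
Hence, by induction on m, the claim holds for every m ≥ 1.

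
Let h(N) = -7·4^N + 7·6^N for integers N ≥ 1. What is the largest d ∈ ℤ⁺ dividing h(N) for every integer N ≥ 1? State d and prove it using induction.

Computing the first values: h(1) = 14 and h(2) = 140; gcd(14, 140) = 14, so d ≤ 14.
We prove 14 | -7·4^N + 7·6^N for all N ≥ 1 by induction on N.
When N = 1: h(1) = 14 = 14·(1), so 14 | h(1).
For the inductive step, assume it holds for an arbitrary p ≥ 1, i.e. 14 | h(p). Then
h(p+1) − 6·h(p) = (-7·4^(p+1) + 7·6^(p+1)) − 6·(-7·4^p + 7·6^p) = (-7)·4^p·(4 − 6) = (14)·4^p. Since 14 | h(p) by the inductive hypothesis, 14 | 6·h(p); and 14 | 14 since 14 = 14·1. Therefore 14 | h(p+1).
By the principle of mathematical induction, the result holds for all N ≥ 1.
Therefore the largest such d is 14.

d = 14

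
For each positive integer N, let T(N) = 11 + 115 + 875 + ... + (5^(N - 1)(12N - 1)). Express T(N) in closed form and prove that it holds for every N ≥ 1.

T(N) = 5^N(3N - 1) + 1

We claim T(N) = 5^N(3N - 1) + 1 for all N ≥ 1.
Base case (N = 1): T(1) = 11, and the closed form gives 11. They agree.
Inductive step: assume the claim holds for N = r, so T(r) = 5^r(3r - 1) + 1.
Then T(r+1) = T(r) + (5^r(12r + 11)) = (5^r(3r - 1) + 1) + (5^r(12r + 11)).
Simplifying, T(r+1) = 15·5^r·r + 10·5^r + 1 = 5^(r+1)(3(r+1) - 1) + 1,
which is the closed form with N = r+1.
By induction, the statement is established for all N ≥ 1.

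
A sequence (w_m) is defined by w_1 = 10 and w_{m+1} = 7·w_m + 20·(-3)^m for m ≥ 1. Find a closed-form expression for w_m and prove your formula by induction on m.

w_m = -2(-3)^m + 4·7^(m - 1)

Computing the first terms: w_1 = 10, w_2 = 10, w_3 = 250. This suggests w_m = -2(-3)^m + 4·7^(m - 1).
Base case (m = 1): the formula gives 10 = 10 = w_1.
For the inductive step, assume it holds for an arbitrary i ≥ 1, so w_i = -2(-3)^i + 4·7^(i - 1).
Then w_{i+1} = 7·w_i + 20·(-3)^i = 7·(-2(-3)^i + 4·7^(i - 1)) + 20·(-3)^i = -2(-3)^(i + 1) + 4·7^i = -2(-3)^(i+1) + 4·7^((i+1) - 1),
which is the claimed formula at m = i+1.
By the principle of mathematical induction, the result holds for all m ≥ 1.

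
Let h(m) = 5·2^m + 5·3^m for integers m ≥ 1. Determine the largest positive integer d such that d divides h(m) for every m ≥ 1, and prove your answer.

Computing the first values: h(1) = 25 and h(2) = 65; gcd(25, 65) = 5, so d ≤ 5.
We prove 5 | 5·2^m + 5·3^m for all m ≥ 1 by induction on m.
Base step (m = 1): h(1) = 25 = 5·(5), so 5 | h(1).
For the inductive step, assume it holds for an arbitrary i ≥ 1, i.e. 5 | h(i). Then
h(i+1) − 3·h(i) = (5·2^(i+1) + 5·3^(i+1)) − 3·(5·2^i + 5·3^i) = (5)·2^i·(2 − 3) = (-5)·2^i. Since 5 | h(i) by the inductive hypothesis, 5 | 3·h(i); and 5 | -5 since -5 = 5·-1. Therefore 5 | h(i+1).
By induction, the statement is established for all m ≥ 1.
Therefore the largest such d is 5.

d = 5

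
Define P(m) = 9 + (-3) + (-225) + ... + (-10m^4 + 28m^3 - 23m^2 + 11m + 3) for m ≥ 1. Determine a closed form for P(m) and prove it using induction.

We claim P(m) = -m(2m^4 - 2m^3 - 3m^2 - m - 5) for all m ≥ 1.
Base step (m = 1): P(1) = 9, and the closed form gives 9. They agree.
Inductive step: assume the claim holds for m = p, so P(p) = p(-2p^4 + 2p^3 + 3p^2 + p + 5).
Then P(p+1) = P(p) + (-10p^4 - 12p^3 + p^2 + 9p + 9) = (p(-2p^4 + 2p^3 + 3p^2 + p + 5)) + (-10p^4 - 12p^3 + p^2 + 9p + 9).
Simplifying, P(p+1) = -(p + 1)(2p^4 + 6p^3 + 3p^2 - 5p - 9) = -(p+1)(2(p+1)^4 - 2(p+1)^3 - 3(p+1)^2 - (p+1) - 5),
which is the closed form with m = p+1.
By induction, the statement is established for all m ≥ 1.

P(m) = -m(2m^4 - 2m^3 - 3m^2 - m - 5)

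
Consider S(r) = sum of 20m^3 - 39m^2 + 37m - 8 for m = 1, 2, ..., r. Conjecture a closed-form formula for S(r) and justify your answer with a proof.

We claim S(r) = r(5r^3 - 3r^2 + 4r + 4) for all r ≥ 1.
Base case (r = 1): S(1) = 10, and the closed form gives 10. They agree.
Inductive step: assume the claim holds for r = m, so S(m) = m(5m^3 - 3m^2 + 4m + 4).
Then S(m+1) = S(m) + (20m^3 + 21m^2 + 19m + 10) = (m(5m^3 - 3m^2 + 4m + 4)) + (20m^3 + 21m^2 + 19m + 10).
Simplifying, S(m+1) = (m + 1)(5m^3 + 12m^2 + 13m + 10) = (m+1)(5(m+1)^3 - 3(m+1)^2 + 4(m+1) + 4),
which is the closed form with r = m+1.
This completes the induction.

S(r) = r(5r^3 - 3r^2 + 4r + 4)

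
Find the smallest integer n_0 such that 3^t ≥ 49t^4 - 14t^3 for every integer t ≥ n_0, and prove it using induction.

At t = 12: 531441 < 991872, so the inequality fails and n_0 ≥ 13. We prove 3^t ≥ 49t^4 - 14t^3 for all t ≥ 13.
Base case (t = 13): 3^t = 1594323 and 49t^4 - 14t^3 = 1368731, so 1594323 ≥ 1368731.
For the inductive step, assume it holds for an arbitrary m ≥ 13, so 3^m ≥ 49m^4 - 14m^3.
Then 3^(m + 1) = 3·(3^m) ≥ 3·(49m^4 - 14m^3).
Also, for m ≥ 13 we have 3·(49m^4 - 14m^3) ≥ 49(m+1)^4 - 14(m+1)^3, since 3·(49m^4 - 14m^3) − (49(m+1)^4 - 14(m+1)^3) = 98m^4 - 224m^3 - 252m^2 - 154m - 35, which is nonnegative for all m ≥ 13.
Combining, 3^(m + 1) ≥ 49(m+1)^4 - 14(m+1)^3.
Hence, by induction on t, the claim holds for every t ≥ 13.
Hence the smallest such n_0 is 13.

n_0 = 13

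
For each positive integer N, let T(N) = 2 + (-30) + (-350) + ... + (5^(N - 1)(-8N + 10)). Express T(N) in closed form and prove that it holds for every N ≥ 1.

We claim T(N) = 5^N(-2N + 3) - 3 for all N ≥ 1.
Base step (N = 1): T(1) = 2, and the closed form gives 2. They agree.
For the inductive step, assume it holds for an arbitrary k ≥ 1, so T(k) = 5^k(-2k + 3) - 3.
Then T(k+1) = T(k) + (5^k(-8k + 2)) = (5^k(-2k + 3) - 3) + (5^k(-8k + 2)).
Simplifying, T(k+1) = -10·5^k·k + 5·5^k - 3 = 5^(k+1)(-2(k+1) + 3) - 3,
which is the closed form with N = k+1.
By induction, the statement is established for all N ≥ 1.

T(N) = 5^N(-2N + 3) - 3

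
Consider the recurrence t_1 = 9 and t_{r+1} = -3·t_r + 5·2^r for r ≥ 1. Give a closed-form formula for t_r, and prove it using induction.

Computing the first terms: t_1 = 9, t_2 = -17, t_3 = 71. This suggests t_r = 7(-3)^(r - 1) + 2^r.
When r = 1: the formula gives 9 = 9 = t_1.
Inductive step: assume the claim holds for r = m, so t_m = 7(-3)^(m - 1) + 2^m.
Then t_{m+1} = -3·t_m + 5·2^m = -3·(7(-3)^(m - 1) + 2^m) + 5·2^m = 7(-3)^m + 2^(m + 1) = 7(-3)^((m+1) - 1) + 2^(m+1),
which is the claimed formula at r = m+1.
By induction, the statement is established for all r ≥ 1.

t_r = 7(-3)^(r - 1) + 2^r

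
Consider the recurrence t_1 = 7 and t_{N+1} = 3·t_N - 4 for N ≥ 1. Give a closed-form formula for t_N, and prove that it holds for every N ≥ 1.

t_N = 5·3^(N - 1) + 2

Computing the first terms: t_1 = 7, t_2 = 17, t_3 = 47. This suggests t_N = 5·3^(N - 1) + 2.
When N = 1: the formula gives 7 = 7 = t_1.
Suppose the result is true for N = m, so t_m = 5·3^(m - 1) + 2.
Then t_{m+1} = 3·t_m - 4 = 3·(5·3^(m - 1) + 2) - 4 = 5·3^m + 2 = 5·3^((m+1) - 1) + 2,
which is the claimed formula at N = m+1.
By induction, the statement is established for all N ≥ 1.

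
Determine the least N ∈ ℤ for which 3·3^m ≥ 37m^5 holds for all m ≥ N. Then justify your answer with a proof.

At m = 14: 14348907 < 19899488, so the inequality fails and N ≥ 15. We prove 3·3^m ≥ 37m^5 for all m ≥ 15.
Base case (m = 15): 3·3^m = 43046721 and 37m^5 = 28096875, so 43046721 ≥ 28096875.
Inductive step: suppose the statement holds for some i ≥ 15, so 3·3^i ≥ 37i^5.
Then 3·3^(i + 1) = 3·(3·3^i) ≥ 3·(37i^5).
Also, for i ≥ 15 we have 3·(37i^5) ≥ 37(i+1)^5, since 3 ≥ (1 + 1/i)^5 for all i ≥ 15.
Combining, 3·3^(i + 1) ≥ 37(i+1)^5.
By induction, the statement is established for all m ≥ 15.
Hence the smallest such N is 15.

N = 15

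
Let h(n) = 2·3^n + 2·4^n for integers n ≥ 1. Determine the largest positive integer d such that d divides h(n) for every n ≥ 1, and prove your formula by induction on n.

Computing the first values: h(1) = 14 and h(2) = 50; gcd(14, 50) = 2, so d ≤ 2.
We prove 2 | 2·3^n + 2·4^n for all n ≥ 1 by induction on n.
When n = 1: h(1) = 14 = 2·(7), so 2 | h(1).
Inductive step: assume the claim holds for n = j, i.e. 2 | h(j). Then
h(j+1) − 4·h(j) = (2·3^(j+1) + 2·4^(j+1)) − 4·(2·3^j + 2·4^j) = (2)·3^j·(3 − 4) = (-2)·3^j. Since 2 | h(j) by the inductive hypothesis, 2 | 4·h(j); and 2 | -2 since -2 = 2·-1. Therefore 2 | h(j+1).
By the principle of mathematical induction, the result holds for all n ≥ 1.
Therefore the largest such d is 2.

d = 2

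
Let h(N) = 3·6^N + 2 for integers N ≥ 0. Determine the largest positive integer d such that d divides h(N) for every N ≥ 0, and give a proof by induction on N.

Computing the first values: h(0) = 5 and h(1) = 20; gcd(5, 20) = 5, so d ≤ 5.
We prove 5 | 3·6^N + 2 for all N ≥ 0 by induction on N.
For the base case N = 0: h(0) = 5 = 5·(1), so 5 | h(0).
Inductive step: assume the claim holds for N = r, i.e. 5 | h(r). Then
h(r+1) = 3·6^(r+1) + 2 = 6·(3·6^r + 2) - 10 = 6·h(r) - 10. The first term is divisible by 5 by the inductive hypothesis, and -10 is divisible by 5. Hence 5 | h(r+1).
By induction, the statement is established for all N ≥ 0.
Therefore the largest such d is 5.

d = 5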